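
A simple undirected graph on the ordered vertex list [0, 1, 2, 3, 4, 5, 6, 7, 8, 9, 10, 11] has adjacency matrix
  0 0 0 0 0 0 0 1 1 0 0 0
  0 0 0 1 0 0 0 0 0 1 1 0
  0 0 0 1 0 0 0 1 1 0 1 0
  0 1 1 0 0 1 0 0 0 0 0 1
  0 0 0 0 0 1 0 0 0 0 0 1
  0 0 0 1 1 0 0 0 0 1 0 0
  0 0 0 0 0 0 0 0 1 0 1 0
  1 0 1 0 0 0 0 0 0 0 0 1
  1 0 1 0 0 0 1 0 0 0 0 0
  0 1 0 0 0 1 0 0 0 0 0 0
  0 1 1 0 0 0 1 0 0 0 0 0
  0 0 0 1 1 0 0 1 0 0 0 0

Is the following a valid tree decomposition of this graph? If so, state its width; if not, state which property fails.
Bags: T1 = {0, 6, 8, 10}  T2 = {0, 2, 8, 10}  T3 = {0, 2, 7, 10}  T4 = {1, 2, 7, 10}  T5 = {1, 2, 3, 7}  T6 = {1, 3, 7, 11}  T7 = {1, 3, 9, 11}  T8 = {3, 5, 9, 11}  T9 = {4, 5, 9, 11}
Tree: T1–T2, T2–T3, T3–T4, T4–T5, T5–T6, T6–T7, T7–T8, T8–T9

Yes; width 3.

Every vertex of G appears in some bag (union = {0, 1, 2, 3, 4, 5, 6, 7, 8, 9, 10, 11}); every edge is covered by a bag; and for each vertex v the set of bags containing v is connected in the bag tree. The decomposition is therefore valid. The largest bag has 4 vertices, so the width is 3.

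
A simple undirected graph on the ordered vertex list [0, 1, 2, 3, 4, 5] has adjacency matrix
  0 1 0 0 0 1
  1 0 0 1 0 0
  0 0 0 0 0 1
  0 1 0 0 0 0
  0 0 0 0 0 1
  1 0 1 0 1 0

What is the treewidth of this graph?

A width-1 tree decomposition is:
Bags: B1 = {0, 1}  B2 = {0, 5}  B3 = {1, 3}  B4 = {4, 5}  B5 = {2, 5}
Tree: B1–B2, B1–B3, B2–B4, B2–B5
The largest bag has 2 vertices, giving width 1; this decomposition certifies tw(G) ≤ 1. G has an edge, so its treewidth is at least 1. Hence tw(G) = 1 exactly.

1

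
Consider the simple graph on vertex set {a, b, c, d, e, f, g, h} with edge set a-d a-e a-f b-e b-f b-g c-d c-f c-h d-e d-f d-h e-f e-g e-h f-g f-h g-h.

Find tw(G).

3

A width-3 tree decomposition is:
Bags: B1 = {d, e, f, h}  B2 = {e, f, g, h}  B3 = {a, d, e, f}  B4 = {b, e, f, g}  B5 = {c, d, f, h}
Tree: B1–B2, B1–B3, B2–B4, B1–B5
Every bag has size at most 4, so the width is 4 − 1 = 3 and tw(G) ≤ 3. On the other hand G contains the 4-clique {d, e, f, h}. A clique must lie in a single bag of any decomposition, so no decomposition can have width below 3. Therefore the treewidth is 3.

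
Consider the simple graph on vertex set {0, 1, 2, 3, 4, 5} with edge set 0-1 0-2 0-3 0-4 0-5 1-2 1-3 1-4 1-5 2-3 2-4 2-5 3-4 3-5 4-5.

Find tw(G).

A width-5 tree decomposition is:
Bags: B1 = {0, 1, 2, 3, 4, 5}
Tree: (single bag)
With just one bag of size 6, the width is 6 − 1 = 5, so tw(G) ≤ 5. For the lower bound, the 6 vertices {0, 1, 2, 3, 4, 5} are pairwise adjacent, and any tree decomposition puts a clique entirely inside one bag — forcing width ≥ 5. Therefore the treewidth is 5.

5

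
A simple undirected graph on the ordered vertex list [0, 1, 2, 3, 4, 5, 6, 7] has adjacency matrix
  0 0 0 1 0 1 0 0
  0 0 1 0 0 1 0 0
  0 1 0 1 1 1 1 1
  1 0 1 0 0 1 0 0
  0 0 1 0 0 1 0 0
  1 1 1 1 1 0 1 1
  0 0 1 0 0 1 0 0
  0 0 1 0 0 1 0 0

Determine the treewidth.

A width-2 tree decomposition is:
Bags: B1 = {2, 4, 5}  B2 = {2, 5, 7}  B3 = {2, 3, 5}  B4 = {1, 2, 5}  B5 = {0, 3, 5}  B6 = {2, 5, 6}
Tree: B1–B2, B2–B3, B1–B4, B3–B5, B1–B6
Every bag has size at most 3, so the width is 3 − 1 = 2 and tw(G) ≤ 2. For the lower bound, the 3 vertices {0, 3, 5} are pairwise adjacent, and any tree decomposition puts a clique entirely inside one bag — forcing width ≥ 2. The upper and lower bounds meet at 2, so that is the treewidth.

2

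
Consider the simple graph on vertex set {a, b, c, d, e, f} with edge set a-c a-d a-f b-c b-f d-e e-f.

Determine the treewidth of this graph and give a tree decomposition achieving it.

Treewidth 2.
Bags: B1 = {a, d, e}  B2 = {a, e, f}  B3 = {a, c, f}  B4 = {b, c, f}
Tree: B1–B2, B2–B3, B3–B4

The largest bag has 3 vertices, giving width 2; this decomposition certifies tw(G) ≤ 2. Since d–e–f–a–d is a cycle in G, G is not acyclic. Forests are exactly the graphs of treewidth ≤ 1, so tw(G) ≥ 2. The upper and lower bounds meet at 2, so that is the treewidth.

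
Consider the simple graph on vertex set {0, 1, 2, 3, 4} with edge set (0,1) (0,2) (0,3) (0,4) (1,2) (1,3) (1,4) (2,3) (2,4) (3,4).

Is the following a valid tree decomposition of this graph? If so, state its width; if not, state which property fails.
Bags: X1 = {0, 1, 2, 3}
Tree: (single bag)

A tree decomposition must satisfy three properties: every vertex lies in some bag; for every edge, both endpoints lie together in some bag; and for every vertex, the bags containing it form a connected subtree. Here vertex 4 appears in no bag, so the decomposition is invalid.

No — vertex 4 appears in no bag.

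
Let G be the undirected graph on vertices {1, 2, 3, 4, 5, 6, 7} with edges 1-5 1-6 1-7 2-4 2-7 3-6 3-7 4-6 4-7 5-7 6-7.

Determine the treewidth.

2

A width-2 tree decomposition is:
Bags: B1 = {3, 6, 7}  B2 = {4, 6, 7}  B3 = {1, 6, 7}  B4 = {2, 4, 7}  B5 = {1, 5, 7}
Tree: B1–B2, B1–B3, B2–B4, B3–B5
Each bag holds 3 vertices, so the decomposition has width 2, which upper-bounds the treewidth. For the lower bound, the 3 vertices {2, 4, 7} are pairwise adjacent, and any tree decomposition puts a clique entirely inside one bag — forcing width ≥ 2. Combining the bounds, tw(G) = 2.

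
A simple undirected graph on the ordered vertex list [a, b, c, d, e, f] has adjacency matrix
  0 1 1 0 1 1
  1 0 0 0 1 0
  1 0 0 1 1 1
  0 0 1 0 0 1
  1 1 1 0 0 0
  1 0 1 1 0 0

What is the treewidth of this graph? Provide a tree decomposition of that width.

Each bag holds 3 vertices, so the decomposition has width 2, which upper-bounds the treewidth. Conversely, {c, d, f} is a clique of size 3, and the vertices of any clique must share a bag in every tree decomposition; so some bag has ≥ 3 vertices and tw(G) ≥ 2. Therefore the treewidth is 2.

Treewidth 2.
One optimal decomposition is:
Bags: B1 = {a, c, e}  B2 = {a, c, f}  B3 = {a, b, e}  B4 = {c, d, f}
Tree: B1–B2, B1–B3, B2–B4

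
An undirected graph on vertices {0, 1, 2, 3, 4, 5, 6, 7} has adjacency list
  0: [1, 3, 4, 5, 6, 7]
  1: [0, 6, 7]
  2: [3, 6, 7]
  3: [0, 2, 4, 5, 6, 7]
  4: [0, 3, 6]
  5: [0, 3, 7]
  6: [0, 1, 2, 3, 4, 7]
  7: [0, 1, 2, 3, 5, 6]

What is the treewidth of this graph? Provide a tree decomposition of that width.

Treewidth 3.
One such decomposition:
Bags: B1 = {0, 3, 4, 6}  B2 = {0, 3, 6, 7}  B3 = {2, 3, 6, 7}  B4 = {0, 1, 6, 7}  B5 = {0, 3, 5, 7}
Tree: B1–B2, B2–B3, B2–B4, B2–B5

The largest bag has 4 vertices, giving width 3; this decomposition certifies tw(G) ≤ 3. For the lower bound, the 4 vertices {0, 1, 6, 7} are pairwise adjacent, and any tree decomposition puts a clique entirely inside one bag — forcing width ≥ 3. The upper and lower bounds meet at 3, so that is the treewidth.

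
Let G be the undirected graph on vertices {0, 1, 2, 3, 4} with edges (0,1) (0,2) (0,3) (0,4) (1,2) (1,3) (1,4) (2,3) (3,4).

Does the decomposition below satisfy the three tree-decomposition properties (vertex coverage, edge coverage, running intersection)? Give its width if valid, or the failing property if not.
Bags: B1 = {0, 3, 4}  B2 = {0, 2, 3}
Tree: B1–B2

No — vertex 1 appears in no bag.

A tree decomposition must satisfy three properties: every vertex lies in some bag; for every edge, both endpoints lie together in some bag; and for every vertex, the bags containing it form a connected subtree. Here vertex 1 appears in no bag, so the decomposition is invalid.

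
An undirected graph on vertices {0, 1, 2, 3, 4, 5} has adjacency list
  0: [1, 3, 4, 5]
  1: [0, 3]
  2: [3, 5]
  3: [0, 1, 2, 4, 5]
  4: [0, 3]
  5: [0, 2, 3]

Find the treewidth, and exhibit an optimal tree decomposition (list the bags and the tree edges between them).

The largest bag has 3 vertices, giving width 2; this decomposition certifies tw(G) ≤ 2. Conversely, {0, 1, 3} is a clique of size 3, and the vertices of any clique must share a bag in every tree decomposition; so some bag has ≥ 3 vertices and tw(G) ≥ 2. Therefore the treewidth is 2.

Treewidth 2.
One such decomposition:
Bags: B1 = {0, 3, 5}  B2 = {2, 3, 5}  B3 = {0, 3, 4}  B4 = {0, 1, 3}
Tree: B1–B2, B1–B3, B3–B4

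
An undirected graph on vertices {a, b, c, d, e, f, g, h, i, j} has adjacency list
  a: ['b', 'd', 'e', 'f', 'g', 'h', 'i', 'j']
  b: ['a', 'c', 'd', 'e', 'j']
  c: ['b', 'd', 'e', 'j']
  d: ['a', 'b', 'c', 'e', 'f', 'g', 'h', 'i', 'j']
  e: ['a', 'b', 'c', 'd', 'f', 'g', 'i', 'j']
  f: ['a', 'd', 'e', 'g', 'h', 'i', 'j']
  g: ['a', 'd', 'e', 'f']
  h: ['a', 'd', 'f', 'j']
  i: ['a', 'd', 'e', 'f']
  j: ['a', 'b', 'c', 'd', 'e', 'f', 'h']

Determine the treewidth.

4

A width-4 tree decomposition is:
Bags: B1 = {a, d, e, f, j}  B2 = {a, b, d, e, j}  B3 = {b, c, d, e, j}  B4 = {a, d, e, f, g}  B5 = {a, d, f, h, j}  B6 = {a, d, e, f, i}
Tree: B1–B2, B2–B3, B1–B4, B1–B5, B4–B6
Every bag has size at most 5, so the width is 5 − 1 = 4 and tw(G) ≤ 4. Conversely, {b, c, d, e, j} is a clique of size 5, and the vertices of any clique must share a bag in every tree decomposition; so some bag has ≥ 5 vertices and tw(G) ≥ 4. Therefore the treewidth is 4.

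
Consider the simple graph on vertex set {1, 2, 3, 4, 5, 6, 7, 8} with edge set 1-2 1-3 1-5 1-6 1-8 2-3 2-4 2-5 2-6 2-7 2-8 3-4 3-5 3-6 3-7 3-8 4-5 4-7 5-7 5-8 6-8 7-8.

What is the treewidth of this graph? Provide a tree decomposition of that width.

Treewidth 4.
One such decomposition:
Bags: B1 = {2, 3, 4, 5, 7}  B2 = {2, 3, 5, 7, 8}  B3 = {1, 2, 3, 5, 8}  B4 = {1, 2, 3, 6, 8}
Tree: B1–B2, B2–B3, B3–B4

The largest bag has 5 vertices, giving width 4; this decomposition certifies tw(G) ≤ 4. Conversely, {1, 2, 3, 5, 8} is a clique of size 5, and the vertices of any clique must share a bag in every tree decomposition; so some bag has ≥ 5 vertices and tw(G) ≥ 4. Combining the bounds, tw(G) = 4.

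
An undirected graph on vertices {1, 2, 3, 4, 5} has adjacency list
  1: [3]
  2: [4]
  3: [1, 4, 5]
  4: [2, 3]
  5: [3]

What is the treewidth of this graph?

1

A width-1 tree decomposition is:
Bags: B1 = {3, 4}  B2 = {1, 3}  B3 = {2, 4}  B4 = {3, 5}
Tree: B1–B2, B1–B3, B1–B4
Every bag has size at most 2, so the width is 2 − 1 = 1 and tw(G) ≤ 1. Since G has at least one edge (e.g. 3–4), it is not an edgeless graph, so tw(G) ≥ 1. The upper and lower bounds meet at 1, so that is the treewidth.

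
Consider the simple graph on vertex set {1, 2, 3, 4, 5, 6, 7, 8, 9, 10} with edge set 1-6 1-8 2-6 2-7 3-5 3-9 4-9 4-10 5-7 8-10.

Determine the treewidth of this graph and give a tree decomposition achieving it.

Every bag has size at most 3, so the width is 3 − 1 = 2 and tw(G) ≤ 2. Since 7–2–6–1–8–10–4–9–3–5–7 is a cycle in G, G is not acyclic. Forests are exactly the graphs of treewidth ≤ 1, so tw(G) ≥ 2. The upper and lower bounds meet at 2, so that is the treewidth.

Treewidth 2.
Bags: B1 = {2, 6, 7}  B2 = {1, 6, 7}  B3 = {1, 7, 8}  B4 = {7, 8, 10}  B5 = {4, 7, 10}  B6 = {4, 7, 9}  B7 = {3, 7, 9}  B8 = {3, 5, 7}
Tree: B1–B2, B2–B3, B3–B4, B4–B5, B5–B6, B6–B7, B7–B8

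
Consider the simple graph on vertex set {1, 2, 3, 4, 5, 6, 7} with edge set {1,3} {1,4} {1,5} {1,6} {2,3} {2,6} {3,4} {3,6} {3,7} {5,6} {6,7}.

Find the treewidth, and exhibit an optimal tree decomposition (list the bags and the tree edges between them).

The largest bag has 3 vertices, giving width 2; this decomposition certifies tw(G) ≤ 2. Conversely, {1, 3, 4} is a clique of size 3, and the vertices of any clique must share a bag in every tree decomposition; so some bag has ≥ 3 vertices and tw(G) ≥ 2. Hence tw(G) = 2 exactly.

Treewidth 2.
Bags: B1 = {1, 3, 6}  B2 = {1, 3, 4}  B3 = {1, 5, 6}  B4 = {2, 3, 6}  B5 = {3, 6, 7}
Tree: B1–B2, B1–B3, B1–B4, B1–B5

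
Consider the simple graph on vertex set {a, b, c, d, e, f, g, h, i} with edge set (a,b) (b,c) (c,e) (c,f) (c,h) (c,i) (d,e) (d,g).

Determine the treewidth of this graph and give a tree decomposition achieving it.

Treewidth 1.
One such decomposition:
Bags: B1 = {b, c}  B2 = {c, e}  B3 = {d, e}  B4 = {c, h}  B5 = {c, f}  B6 = {d, g}  B7 = {a, b}  B8 = {c, i}
Tree: B1–B2, B2–B3, B1–B4, B4–B5, B3–B6, B1–B7, B2–B8

The largest bag has 2 vertices, giving width 1; this decomposition certifies tw(G) ≤ 1. Since G has at least one edge (e.g. c–b), it is not an edgeless graph, so tw(G) ≥ 1. Combining the bounds, tw(G) = 1.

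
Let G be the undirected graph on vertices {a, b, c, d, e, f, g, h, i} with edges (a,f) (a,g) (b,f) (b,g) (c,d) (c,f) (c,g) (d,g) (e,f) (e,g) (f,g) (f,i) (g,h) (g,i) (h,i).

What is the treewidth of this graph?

2

A width-2 tree decomposition is:
Bags: B1 = {f, g, i}  B2 = {a, f, g}  B3 = {e, f, g}  B4 = {b, f, g}  B5 = {c, f, g}  B6 = {c, d, g}  B7 = {g, h, i}
Tree: B1–B2, B2–B3, B3–B4, B3–B5, B5–B6, B1–B7
Every bag has size at most 3, so the width is 3 − 1 = 2 and tw(G) ≤ 2. Conversely, {c, d, g} is a clique of size 3, and the vertices of any clique must share a bag in every tree decomposition; so some bag has ≥ 3 vertices and tw(G) ≥ 2. Hence tw(G) = 2 exactly.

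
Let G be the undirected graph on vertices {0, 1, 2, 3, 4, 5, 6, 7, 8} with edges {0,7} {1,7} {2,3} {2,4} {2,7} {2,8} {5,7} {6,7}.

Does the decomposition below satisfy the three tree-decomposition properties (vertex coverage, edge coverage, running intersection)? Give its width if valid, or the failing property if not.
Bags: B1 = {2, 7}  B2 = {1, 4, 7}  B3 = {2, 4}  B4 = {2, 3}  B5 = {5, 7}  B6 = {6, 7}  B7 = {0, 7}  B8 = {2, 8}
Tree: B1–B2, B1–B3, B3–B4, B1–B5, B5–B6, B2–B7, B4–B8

A tree decomposition must satisfy three properties: every vertex lies in some bag; for every edge, both endpoints lie together in some bag; and for every vertex, the bags containing it form a connected subtree. Here bags containing vertex 4 are not connected in the tree, so the decomposition is invalid.

No — bags containing vertex 4 are not connected in the tree.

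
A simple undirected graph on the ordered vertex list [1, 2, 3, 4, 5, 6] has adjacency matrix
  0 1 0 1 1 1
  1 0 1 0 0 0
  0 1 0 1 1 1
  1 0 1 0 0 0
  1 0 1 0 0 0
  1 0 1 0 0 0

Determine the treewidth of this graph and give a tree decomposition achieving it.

Each bag holds 3 vertices, so the decomposition has width 2, which upper-bounds the treewidth. For the lower bound, G contains the cycle 1–2–3–5–1, so G is not a forest; only forests have treewidth ≤ 1, hence tw(G) ≥ 2. Therefore the treewidth is 2.

Treewidth 2.
One such decomposition:
Bags: B1 = {1, 2, 3}  B2 = {1, 3, 5}  B3 = {1, 3, 6}  B4 = {1, 3, 4}
Tree: B1–B2, B2–B3, B3–B4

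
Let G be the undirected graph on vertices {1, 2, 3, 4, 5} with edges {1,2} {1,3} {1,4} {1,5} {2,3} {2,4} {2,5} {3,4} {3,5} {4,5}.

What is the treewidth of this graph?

4

A width-4 tree decomposition is:
Bags: B1 = {1, 2, 3, 4, 5}
Tree: (single bag)
With just one bag of size 5, the width is 5 − 1 = 4, so tw(G) ≤ 4. For the lower bound, the 5 vertices {1, 2, 3, 4, 5} are pairwise adjacent, and any tree decomposition puts a clique entirely inside one bag — forcing width ≥ 4. Hence tw(G) = 4 exactly.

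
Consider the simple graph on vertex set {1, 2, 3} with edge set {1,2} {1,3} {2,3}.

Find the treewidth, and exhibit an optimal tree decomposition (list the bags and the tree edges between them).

Treewidth 2.
One optimal decomposition is:
Bags: B1 = {1, 2, 3}
Tree: (single bag)

With just one bag of size 3, the width is 3 − 1 = 2, so tw(G) ≤ 2. For the lower bound, the 3 vertices {1, 2, 3} are pairwise adjacent, and any tree decomposition puts a clique entirely inside one bag — forcing width ≥ 2. Therefore the treewidth is 2.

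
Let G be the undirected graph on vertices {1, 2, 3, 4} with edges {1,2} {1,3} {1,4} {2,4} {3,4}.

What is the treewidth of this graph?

2

A width-2 tree decomposition is:
Bags: B1 = {1, 2, 4}  B2 = {1, 3, 4}
Tree: B1–B2
The largest bag has 3 vertices, giving width 2; this decomposition certifies tw(G) ≤ 2. Conversely, {1, 2, 4} is a clique of size 3, and the vertices of any clique must share a bag in every tree decomposition; so some bag has ≥ 3 vertices and tw(G) ≥ 2. Therefore the treewidth is 2.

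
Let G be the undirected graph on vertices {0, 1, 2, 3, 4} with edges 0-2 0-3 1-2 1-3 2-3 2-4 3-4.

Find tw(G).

A width-2 tree decomposition is:
Bags: B1 = {0, 2, 3}  B2 = {1, 2, 3}  B3 = {2, 3, 4}
Tree: B1–B2, B1–B3
The largest bag has 3 vertices, giving width 2; this decomposition certifies tw(G) ≤ 2. On the other hand G contains the 3-clique {0, 2, 3}. A clique must lie in a single bag of any decomposition, so no decomposition can have width below 2. Hence tw(G) = 2 exactly.

2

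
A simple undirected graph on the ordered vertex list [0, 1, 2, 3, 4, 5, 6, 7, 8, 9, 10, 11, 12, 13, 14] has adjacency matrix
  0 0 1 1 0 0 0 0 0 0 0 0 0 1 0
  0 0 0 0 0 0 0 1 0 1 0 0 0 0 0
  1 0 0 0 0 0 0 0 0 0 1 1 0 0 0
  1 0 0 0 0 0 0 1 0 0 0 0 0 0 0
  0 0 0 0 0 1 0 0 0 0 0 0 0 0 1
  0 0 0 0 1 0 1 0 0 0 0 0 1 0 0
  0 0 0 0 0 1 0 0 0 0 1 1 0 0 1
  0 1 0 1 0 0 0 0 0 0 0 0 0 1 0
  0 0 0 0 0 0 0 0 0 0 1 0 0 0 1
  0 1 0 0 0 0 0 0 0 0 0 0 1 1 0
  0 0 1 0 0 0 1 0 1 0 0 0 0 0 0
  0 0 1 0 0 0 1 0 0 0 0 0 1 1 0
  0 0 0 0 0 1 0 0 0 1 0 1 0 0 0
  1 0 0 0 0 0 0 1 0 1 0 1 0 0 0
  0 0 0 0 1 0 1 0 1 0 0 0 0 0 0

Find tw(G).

3

A width-3 tree decomposition is:
Bags: B1 = {4, 8, 10, 14}  B2 = {4, 6, 10, 14}  B3 = {4, 5, 6, 10}  B4 = {2, 5, 6, 10}  B5 = {2, 5, 6, 11}  B6 = {2, 5, 11, 12}  B7 = {0, 2, 11, 12}  B8 = {0, 11, 12, 13}  B9 = {0, 9, 12, 13}  B10 = {0, 3, 9, 13}  B11 = {3, 7, 9, 13}  B12 = {1, 3, 7, 9}
Tree: B1–B2, B2–B3, B3–B4, B4–B5, B5–B6, B6–B7, B7–B8, B8–B9, B9–B10, B10–B11, B11–B12
Every bag has size at most 4, so the width is 4 − 1 = 3 and tw(G) ≤ 3. For the lower bound: the 4 vertex sets {4,8,14}, {10}, {6}, {2,5,11,12} are disjoint, each induces a connected subgraph, and every pair is joined by at least one edge of G. Contracting each set to a single vertex therefore yields K_{4} as a minor, and since treewidth is minor-monotone, tw(G) ≥ tw(K_{4}) = 3. Hence tw(G) = 3 exactly.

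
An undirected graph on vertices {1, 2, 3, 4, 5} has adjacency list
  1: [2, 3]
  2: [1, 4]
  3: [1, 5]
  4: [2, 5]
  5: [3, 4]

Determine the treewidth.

A width-2 tree decomposition is:
Bags: B1 = {1, 2, 4}  B2 = {1, 4, 5}  B3 = {1, 3, 5}
Tree: B1–B2, B2–B3
The largest bag has 3 vertices, giving width 2; this decomposition certifies tw(G) ≤ 2. The edges 1–2–4–5–3–1 form a cycle, so G is not a tree and its treewidth is at least 2. The upper and lower bounds meet at 2, so that is the treewidth.

2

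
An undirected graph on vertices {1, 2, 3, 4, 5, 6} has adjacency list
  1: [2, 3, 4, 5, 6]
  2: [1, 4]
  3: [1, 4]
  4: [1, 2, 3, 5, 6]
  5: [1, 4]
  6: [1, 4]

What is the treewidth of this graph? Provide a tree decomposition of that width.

The largest bag has 3 vertices, giving width 2; this decomposition certifies tw(G) ≤ 2. On the other hand G contains the 3-clique {1, 2, 4}. A clique must lie in a single bag of any decomposition, so no decomposition can have width below 2. The upper and lower bounds meet at 2, so that is the treewidth.

Treewidth 2.
One such decomposition:
Bags: B1 = {1, 4, 5}  B2 = {1, 2, 4}  B3 = {1, 3, 4}  B4 = {1, 4, 6}
Tree: B1–B2, B2–B3, B2–B4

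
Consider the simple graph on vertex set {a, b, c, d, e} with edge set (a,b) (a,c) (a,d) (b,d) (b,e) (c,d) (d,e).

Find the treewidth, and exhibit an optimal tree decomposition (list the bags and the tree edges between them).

Treewidth 2.
Bags: B1 = {a, b, d}  B2 = {a, c, d}  B3 = {b, d, e}
Tree: B1–B2, B1–B3

Every bag has size at most 3, so the width is 3 − 1 = 2 and tw(G) ≤ 2. On the other hand G contains the 3-clique {b, d, e}. A clique must lie in a single bag of any decomposition, so no decomposition can have width below 2. The upper and lower bounds meet at 2, so that is the treewidth.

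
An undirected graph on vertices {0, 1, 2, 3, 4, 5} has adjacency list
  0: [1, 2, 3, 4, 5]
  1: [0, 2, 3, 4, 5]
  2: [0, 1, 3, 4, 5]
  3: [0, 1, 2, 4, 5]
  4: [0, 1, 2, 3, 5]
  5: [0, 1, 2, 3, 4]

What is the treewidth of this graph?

A width-5 tree decomposition is:
Bags: B1 = {0, 1, 2, 3, 4, 5}
Tree: (single bag)
With just one bag of size 6, the width is 6 − 1 = 5, so tw(G) ≤ 5. For the lower bound, the 6 vertices {0, 1, 2, 3, 4, 5} are pairwise adjacent, and any tree decomposition puts a clique entirely inside one bag — forcing width ≥ 5. Therefore the treewidth is 5.

5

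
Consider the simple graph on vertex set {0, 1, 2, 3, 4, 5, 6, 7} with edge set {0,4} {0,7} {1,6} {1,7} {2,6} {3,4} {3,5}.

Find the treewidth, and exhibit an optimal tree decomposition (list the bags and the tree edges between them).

Each bag holds 2 vertices, so the decomposition has width 1, which upper-bounds the treewidth. Any graph with an edge has treewidth ≥ 1, and G has the edge 5–3. The upper and lower bounds meet at 1, so that is the treewidth.

Treewidth 1.
One optimal decomposition is:
Bags: B1 = {3, 5}  B2 = {3, 4}  B3 = {0, 4}  B4 = {0, 7}  B5 = {1, 7}  B6 = {1, 6}  B7 = {2, 6}
Tree: B1–B2, B2–B3, B3–B4, B4–B5, B5–B6, B6–B7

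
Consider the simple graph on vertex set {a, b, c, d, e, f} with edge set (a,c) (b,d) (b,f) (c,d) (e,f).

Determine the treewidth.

1

A width-1 tree decomposition is:
Bags: B1 = {e, f}  B2 = {b, f}  B3 = {b, d}  B4 = {c, d}  B5 = {a, c}
Tree: B1–B2, B2–B3, B3–B4, B4–B5
Each bag holds 2 vertices, so the decomposition has width 1, which upper-bounds the treewidth. G has an edge, so its treewidth is at least 1. Therefore the treewidth is 1.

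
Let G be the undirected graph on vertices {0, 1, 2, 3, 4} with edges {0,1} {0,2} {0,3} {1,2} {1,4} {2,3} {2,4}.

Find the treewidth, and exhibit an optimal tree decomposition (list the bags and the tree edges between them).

The largest bag has 3 vertices, giving width 2; this decomposition certifies tw(G) ≤ 2. For the lower bound, the 3 vertices {0, 1, 2} are pairwise adjacent, and any tree decomposition puts a clique entirely inside one bag — forcing width ≥ 2. Therefore the treewidth is 2.

Treewidth 2.
Bags: B1 = {0, 1, 2}  B2 = {0, 2, 3}  B3 = {1, 2, 4}
Tree: B1–B2, B1–B3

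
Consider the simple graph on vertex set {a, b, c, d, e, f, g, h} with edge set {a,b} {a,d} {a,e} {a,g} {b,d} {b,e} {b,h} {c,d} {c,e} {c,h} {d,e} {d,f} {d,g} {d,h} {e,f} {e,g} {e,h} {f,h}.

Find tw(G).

3

A width-3 tree decomposition is:
Bags: B1 = {b, d, e, h}  B2 = {a, b, d, e}  B3 = {a, d, e, g}  B4 = {d, e, f, h}  B5 = {c, d, e, h}
Tree: B1–B2, B2–B3, B1–B4, B1–B5
Every bag has size at most 4, so the width is 4 − 1 = 3 and tw(G) ≤ 3. For the lower bound, the 4 vertices {a, d, e, g} are pairwise adjacent, and any tree decomposition puts a clique entirely inside one bag — forcing width ≥ 3. Hence tw(G) = 3 exactly.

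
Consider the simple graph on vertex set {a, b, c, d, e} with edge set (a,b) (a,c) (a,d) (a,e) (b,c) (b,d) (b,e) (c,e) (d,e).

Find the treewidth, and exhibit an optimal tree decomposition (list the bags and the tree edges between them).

Treewidth 3.
One optimal decomposition is:
Bags: B1 = {a, b, d, e}  B2 = {a, b, c, e}
Tree: B1–B2

Each bag holds 4 vertices, so the decomposition has width 3, which upper-bounds the treewidth. On the other hand G contains the 4-clique {a, b, d, e}. A clique must lie in a single bag of any decomposition, so no decomposition can have width below 3. Hence tw(G) = 3 exactly.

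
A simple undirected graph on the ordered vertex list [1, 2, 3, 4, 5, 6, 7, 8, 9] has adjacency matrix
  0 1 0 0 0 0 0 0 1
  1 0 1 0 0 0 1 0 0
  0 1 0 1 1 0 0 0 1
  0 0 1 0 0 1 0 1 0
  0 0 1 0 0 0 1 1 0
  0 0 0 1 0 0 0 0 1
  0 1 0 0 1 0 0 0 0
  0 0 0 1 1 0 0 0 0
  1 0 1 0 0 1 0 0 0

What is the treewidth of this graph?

A width-3 tree decomposition is:
Bags: B1 = {4, 5, 6, 8}  B2 = {3, 4, 5, 6}  B3 = {3, 5, 6, 9}  B4 = {3, 5, 7, 9}  B5 = {2, 3, 7, 9}  B6 = {1, 2, 7, 9}
Tree: B1–B2, B2–B3, B3–B4, B4–B5, B5–B6
The largest bag has 4 vertices, giving width 3; this decomposition certifies tw(G) ≤ 3. For the lower bound: the 4 vertex sets {4,6,8}, {5}, {3}, {1,2,7,9} are disjoint, each induces a connected subgraph, and every pair is joined by at least one edge of G. Contracting each set to a single vertex therefore yields K_{4} as a minor, and since treewidth is minor-monotone, tw(G) ≥ tw(K_{4}) = 3. Hence tw(G) = 3 exactly.

3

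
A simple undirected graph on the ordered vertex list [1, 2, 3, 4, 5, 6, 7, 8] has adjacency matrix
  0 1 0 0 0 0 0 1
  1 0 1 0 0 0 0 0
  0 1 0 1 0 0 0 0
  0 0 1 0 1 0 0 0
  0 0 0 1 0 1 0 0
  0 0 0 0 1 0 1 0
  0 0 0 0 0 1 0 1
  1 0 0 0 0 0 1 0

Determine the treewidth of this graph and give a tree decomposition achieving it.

Treewidth 2.
Bags: B1 = {4, 5, 6}  B2 = {3, 4, 6}  B3 = {2, 3, 6}  B4 = {1, 2, 6}  B5 = {1, 6, 8}  B6 = {6, 7, 8}
Tree: B1–B2, B2–B3, B3–B4, B4–B5, B5–B6

Each bag holds 3 vertices, so the decomposition has width 2, which upper-bounds the treewidth. For the lower bound, G contains the cycle 6–5–4–3–2–1–8–7–6, so G is not a forest; only forests have treewidth ≤ 1, hence tw(G) ≥ 2. Hence tw(G) = 2 exactly.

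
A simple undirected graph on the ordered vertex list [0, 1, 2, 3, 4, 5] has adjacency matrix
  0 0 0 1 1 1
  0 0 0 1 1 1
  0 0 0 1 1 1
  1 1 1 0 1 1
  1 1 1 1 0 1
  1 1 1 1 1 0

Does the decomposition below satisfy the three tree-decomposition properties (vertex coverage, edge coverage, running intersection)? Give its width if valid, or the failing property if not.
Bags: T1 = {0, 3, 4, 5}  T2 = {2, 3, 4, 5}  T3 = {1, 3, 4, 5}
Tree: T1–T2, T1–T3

Checking the three conditions: (i) the bags cover all of {0, 1, 2, 3, 4, 5}; (ii) for each edge, some bag contains both endpoints; (iii) the bags containing any fixed vertex form a subtree. All hold, so the decomposition is valid with width 4 − 1 = 3.

Yes; width 3.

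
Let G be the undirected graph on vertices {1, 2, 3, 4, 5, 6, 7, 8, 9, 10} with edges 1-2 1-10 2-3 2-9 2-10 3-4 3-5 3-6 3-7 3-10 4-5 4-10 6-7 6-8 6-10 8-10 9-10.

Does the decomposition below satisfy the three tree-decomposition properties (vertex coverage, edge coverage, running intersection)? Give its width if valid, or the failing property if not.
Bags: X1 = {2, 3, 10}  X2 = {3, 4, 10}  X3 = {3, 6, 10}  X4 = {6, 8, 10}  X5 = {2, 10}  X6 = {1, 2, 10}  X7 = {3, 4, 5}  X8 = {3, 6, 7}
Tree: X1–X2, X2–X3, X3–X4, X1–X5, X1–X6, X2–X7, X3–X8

A tree decomposition must satisfy three properties: every vertex lies in some bag; for every edge, both endpoints lie together in some bag; and for every vertex, the bags containing it form a connected subtree. Here vertex 9 appears in no bag, so the decomposition is invalid.

No — vertex 9 appears in no bag.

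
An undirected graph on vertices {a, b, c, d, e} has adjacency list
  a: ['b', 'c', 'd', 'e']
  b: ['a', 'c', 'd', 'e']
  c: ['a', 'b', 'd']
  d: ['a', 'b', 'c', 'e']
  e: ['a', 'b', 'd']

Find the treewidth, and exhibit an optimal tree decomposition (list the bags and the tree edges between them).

The largest bag has 4 vertices, giving width 3; this decomposition certifies tw(G) ≤ 3. On the other hand G contains the 4-clique {a, b, d, e}. A clique must lie in a single bag of any decomposition, so no decomposition can have width below 3. The upper and lower bounds meet at 3, so that is the treewidth.

Treewidth 3.
Bags: B1 = {a, b, c, d}  B2 = {a, b, d, e}
Tree: B1–B2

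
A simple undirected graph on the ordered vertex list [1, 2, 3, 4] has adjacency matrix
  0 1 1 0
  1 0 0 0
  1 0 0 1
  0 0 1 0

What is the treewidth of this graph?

1

A width-1 tree decomposition is:
Bags: B1 = {1, 2}  B2 = {1, 3}  B3 = {3, 4}
Tree: B1–B2, B2–B3
The largest bag has 2 vertices, giving width 1; this decomposition certifies tw(G) ≤ 1. Since G has at least one edge (e.g. 2–1), it is not an edgeless graph, so tw(G) ≥ 1. Combining the bounds, tw(G) = 1.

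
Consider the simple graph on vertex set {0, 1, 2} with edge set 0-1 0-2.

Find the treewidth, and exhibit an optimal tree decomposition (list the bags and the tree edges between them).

Treewidth 1.
One optimal decomposition is:
Bags: B1 = {0, 1}  B2 = {0, 2}
Tree: B1–B2

Each bag holds 2 vertices, so the decomposition has width 1, which upper-bounds the treewidth. Any graph with an edge has treewidth ≥ 1, and G has the edge 0–1. Therefore the treewidth is 1.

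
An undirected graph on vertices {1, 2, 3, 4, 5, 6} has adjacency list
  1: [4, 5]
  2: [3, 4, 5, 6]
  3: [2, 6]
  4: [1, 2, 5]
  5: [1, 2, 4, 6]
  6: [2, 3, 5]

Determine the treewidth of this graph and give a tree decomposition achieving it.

Every bag has size at most 3, so the width is 3 − 1 = 2 and tw(G) ≤ 2. On the other hand G contains the 3-clique {1, 4, 5}. A clique must lie in a single bag of any decomposition, so no decomposition can have width below 2. Combining the bounds, tw(G) = 2.

Treewidth 2.
Bags: B1 = {2, 4, 5}  B2 = {2, 5, 6}  B3 = {1, 4, 5}  B4 = {2, 3, 6}
Tree: B1–B2, B1–B3, B2–B4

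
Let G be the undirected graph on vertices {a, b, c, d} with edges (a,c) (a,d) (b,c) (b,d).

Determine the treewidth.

A width-2 tree decomposition is:
Bags: B1 = {a, c, d}  B2 = {b, c, d}
Tree: B1–B2
Each bag holds 3 vertices, so the decomposition has width 2, which upper-bounds the treewidth. For the lower bound, G contains the cycle d–a–c–b–d, so G is not a forest; only forests have treewidth ≤ 1, hence tw(G) ≥ 2. Hence tw(G) = 2 exactly.

2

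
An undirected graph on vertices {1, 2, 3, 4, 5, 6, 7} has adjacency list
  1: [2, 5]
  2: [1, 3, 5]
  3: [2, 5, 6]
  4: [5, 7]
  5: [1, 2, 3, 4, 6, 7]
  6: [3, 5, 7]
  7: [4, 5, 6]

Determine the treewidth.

A width-2 tree decomposition is:
Bags: B1 = {1, 2, 5}  B2 = {2, 3, 5}  B3 = {3, 5, 6}  B4 = {5, 6, 7}  B5 = {4, 5, 7}
Tree: B1–B2, B2–B3, B3–B4, B4–B5
Each bag holds 3 vertices, so the decomposition has width 2, which upper-bounds the treewidth. On the other hand G contains the 3-clique {1, 2, 5}. A clique must lie in a single bag of any decomposition, so no decomposition can have width below 2. Hence tw(G) = 2 exactly.

2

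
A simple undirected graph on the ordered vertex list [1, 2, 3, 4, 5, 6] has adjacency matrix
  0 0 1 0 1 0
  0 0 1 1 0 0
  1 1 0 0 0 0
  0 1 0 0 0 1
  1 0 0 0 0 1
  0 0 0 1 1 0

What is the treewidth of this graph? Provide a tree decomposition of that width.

Treewidth 2.
One optimal decomposition is:
Bags: B1 = {2, 3, 4}  B2 = {1, 3, 4}  B3 = {1, 4, 5}  B4 = {4, 5, 6}
Tree: B1–B2, B2–B3, B3–B4

The largest bag has 3 vertices, giving width 2; this decomposition certifies tw(G) ≤ 2. The edges 4–2–3–1–5–6–4 form a cycle, so G is not a tree and its treewidth is at least 2. Hence tw(G) = 2 exactly.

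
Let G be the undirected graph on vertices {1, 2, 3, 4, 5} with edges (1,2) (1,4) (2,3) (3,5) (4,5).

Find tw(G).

A width-2 tree decomposition is:
Bags: B1 = {1, 2, 3}  B2 = {1, 3, 4}  B3 = {3, 4, 5}
Tree: B1–B2, B2–B3
Every bag has size at most 3, so the width is 3 − 1 = 2 and tw(G) ≤ 2. The edges 3–2–1–4–5–3 form a cycle, so G is not a tree and its treewidth is at least 2. Combining the bounds, tw(G) = 2.

2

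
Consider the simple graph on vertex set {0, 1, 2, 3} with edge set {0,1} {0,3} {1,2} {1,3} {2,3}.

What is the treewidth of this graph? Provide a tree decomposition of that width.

Treewidth 2.
Bags: B1 = {0, 1, 3}  B2 = {1, 2, 3}
Tree: B1–B2

The largest bag has 3 vertices, giving width 2; this decomposition certifies tw(G) ≤ 2. On the other hand G contains the 3-clique {0, 1, 3}. A clique must lie in a single bag of any decomposition, so no decomposition can have width below 2. The upper and lower bounds meet at 2, so that is the treewidth.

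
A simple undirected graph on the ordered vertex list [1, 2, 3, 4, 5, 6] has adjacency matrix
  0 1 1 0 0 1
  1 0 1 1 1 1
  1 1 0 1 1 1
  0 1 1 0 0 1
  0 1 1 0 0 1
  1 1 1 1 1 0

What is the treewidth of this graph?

A width-3 tree decomposition is:
Bags: B1 = {2, 3, 4, 6}  B2 = {1, 2, 3, 6}  B3 = {2, 3, 5, 6}
Tree: B1–B2, B2–B3
The largest bag has 4 vertices, giving width 3; this decomposition certifies tw(G) ≤ 3. For the lower bound, the 4 vertices {1, 2, 3, 6} are pairwise adjacent, and any tree decomposition puts a clique entirely inside one bag — forcing width ≥ 3. The upper and lower bounds meet at 3, so that is the treewidth.

3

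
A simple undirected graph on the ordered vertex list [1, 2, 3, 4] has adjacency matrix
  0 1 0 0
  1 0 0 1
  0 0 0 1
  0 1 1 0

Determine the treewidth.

A width-1 tree decomposition is:
Bags: B1 = {1, 2}  B2 = {2, 4}  B3 = {3, 4}
Tree: B1–B2, B2–B3
The largest bag has 2 vertices, giving width 1; this decomposition certifies tw(G) ≤ 1. Any graph with an edge has treewidth ≥ 1, and G has the edge 1–2. Combining the bounds, tw(G) = 1.

1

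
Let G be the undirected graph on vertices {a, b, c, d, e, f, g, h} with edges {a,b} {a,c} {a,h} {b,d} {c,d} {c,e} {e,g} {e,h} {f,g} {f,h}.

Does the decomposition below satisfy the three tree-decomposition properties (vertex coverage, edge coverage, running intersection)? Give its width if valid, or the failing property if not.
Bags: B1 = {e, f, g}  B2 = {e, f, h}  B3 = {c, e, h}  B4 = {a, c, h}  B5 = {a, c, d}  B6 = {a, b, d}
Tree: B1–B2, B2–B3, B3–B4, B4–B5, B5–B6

Yes; width 2.

Vertex coverage: the bags together contain {a, b, c, d, e, f, g, h}, the full vertex set. Edge coverage: each edge of G has both endpoints in at least one bag. Running intersection: for every vertex, the bags containing it form a connected subtree. All three properties hold, so this is a valid tree decomposition of width max|bag| − 1 = 2, and hence tw(G) ≤ 2.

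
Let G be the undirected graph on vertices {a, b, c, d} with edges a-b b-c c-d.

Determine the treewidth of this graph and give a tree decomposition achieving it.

The largest bag has 2 vertices, giving width 1; this decomposition certifies tw(G) ≤ 1. Since G has at least one edge (e.g. a–b), it is not an edgeless graph, so tw(G) ≥ 1. Hence tw(G) = 1 exactly.

Treewidth 1.
One optimal decomposition is:
Bags: B1 = {a, b}  B2 = {b, c}  B3 = {c, d}
Tree: B1–B2, B2–B3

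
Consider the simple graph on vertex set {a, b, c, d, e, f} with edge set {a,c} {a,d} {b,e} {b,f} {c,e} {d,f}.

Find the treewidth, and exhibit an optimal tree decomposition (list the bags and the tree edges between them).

Every bag has size at most 3, so the width is 3 − 1 = 2 and tw(G) ≤ 2. For the lower bound, G contains the cycle a–d–f–b–e–c–a, so G is not a forest; only forests have treewidth ≤ 1, hence tw(G) ≥ 2. Combining the bounds, tw(G) = 2.

Treewidth 2.
One optimal decomposition is:
Bags: B1 = {a, d, f}  B2 = {a, b, f}  B3 = {a, b, e}  B4 = {a, c, e}
Tree: B1–B2, B2–B3, B3–B4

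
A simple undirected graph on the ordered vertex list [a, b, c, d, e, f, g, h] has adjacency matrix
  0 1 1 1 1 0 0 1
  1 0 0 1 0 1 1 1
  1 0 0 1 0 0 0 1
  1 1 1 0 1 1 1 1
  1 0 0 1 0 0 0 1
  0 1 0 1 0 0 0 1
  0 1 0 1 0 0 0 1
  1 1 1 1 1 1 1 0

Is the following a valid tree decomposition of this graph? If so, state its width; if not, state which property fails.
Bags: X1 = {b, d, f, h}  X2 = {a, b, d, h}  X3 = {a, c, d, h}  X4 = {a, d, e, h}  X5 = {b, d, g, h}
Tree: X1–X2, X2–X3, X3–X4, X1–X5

Yes; width 3.

Checking the three conditions: (i) the bags cover all of {a, b, c, d, e, f, g, h}; (ii) for each edge, some bag contains both endpoints; (iii) the bags containing any fixed vertex form a subtree. All hold, so the decomposition is valid with width 4 − 1 = 3.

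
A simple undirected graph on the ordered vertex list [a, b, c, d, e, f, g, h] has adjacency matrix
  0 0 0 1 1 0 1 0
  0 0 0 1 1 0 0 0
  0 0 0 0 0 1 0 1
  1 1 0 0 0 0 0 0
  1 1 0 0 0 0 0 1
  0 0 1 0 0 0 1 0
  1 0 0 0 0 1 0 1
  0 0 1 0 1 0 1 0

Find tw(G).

2

A width-2 tree decomposition is:
Bags: B1 = {c, f, g}  B2 = {c, g, h}  B3 = {a, g, h}  B4 = {a, e, h}  B5 = {a, d, e}  B6 = {b, d, e}
Tree: B1–B2, B2–B3, B3–B4, B4–B5, B5–B6
The largest bag has 3 vertices, giving width 2; this decomposition certifies tw(G) ≤ 2. The edges f–c–h–g–f form a cycle, so G is not a tree and its treewidth is at least 2. The upper and lower bounds meet at 2, so that is the treewidth.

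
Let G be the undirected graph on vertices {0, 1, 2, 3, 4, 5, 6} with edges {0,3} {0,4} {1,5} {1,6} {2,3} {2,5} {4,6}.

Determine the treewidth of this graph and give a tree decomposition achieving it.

Each bag holds 3 vertices, so the decomposition has width 2, which upper-bounds the treewidth. For the lower bound, G contains the cycle 5–1–6–4–0–3–2–5, so G is not a forest; only forests have treewidth ≤ 1, hence tw(G) ≥ 2. Combining the bounds, tw(G) = 2.

Treewidth 2.
One optimal decomposition is:
Bags: B1 = {1, 5, 6}  B2 = {4, 5, 6}  B3 = {0, 4, 5}  B4 = {0, 3, 5}  B5 = {2, 3, 5}
Tree: B1–B2, B2–B3, B3–B4, B4–B5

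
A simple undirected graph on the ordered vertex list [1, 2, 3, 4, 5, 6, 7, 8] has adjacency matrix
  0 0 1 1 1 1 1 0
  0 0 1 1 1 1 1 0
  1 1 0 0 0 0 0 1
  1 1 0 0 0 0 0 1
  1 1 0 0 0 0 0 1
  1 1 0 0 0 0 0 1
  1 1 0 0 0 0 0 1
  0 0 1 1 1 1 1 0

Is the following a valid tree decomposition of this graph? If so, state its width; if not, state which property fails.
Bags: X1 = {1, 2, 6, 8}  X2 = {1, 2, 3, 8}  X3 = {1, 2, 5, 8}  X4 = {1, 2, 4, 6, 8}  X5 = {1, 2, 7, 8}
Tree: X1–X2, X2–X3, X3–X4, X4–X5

A tree decomposition must satisfy three properties: every vertex lies in some bag; for every edge, both endpoints lie together in some bag; and for every vertex, the bags containing it form a connected subtree. Here bags containing vertex 6 are not connected in the tree, so the decomposition is invalid.

No — bags containing vertex 6 are not connected in the tree.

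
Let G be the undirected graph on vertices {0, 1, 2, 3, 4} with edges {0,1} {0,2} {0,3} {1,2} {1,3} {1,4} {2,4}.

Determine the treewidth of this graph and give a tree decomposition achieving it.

Treewidth 2.
One such decomposition:
Bags: B1 = {0, 1, 2}  B2 = {0, 1, 3}  B3 = {1, 2, 4}
Tree: B1–B2, B1–B3

Each bag holds 3 vertices, so the decomposition has width 2, which upper-bounds the treewidth. On the other hand G contains the 3-clique {0, 1, 2}. A clique must lie in a single bag of any decomposition, so no decomposition can have width below 2. Combining the bounds, tw(G) = 2.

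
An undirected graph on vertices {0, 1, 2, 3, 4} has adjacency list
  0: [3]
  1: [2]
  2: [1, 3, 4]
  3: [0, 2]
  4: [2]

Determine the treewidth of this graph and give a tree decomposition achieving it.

Treewidth 1.
Bags: B1 = {2, 4}  B2 = {2, 3}  B3 = {0, 3}  B4 = {1, 2}
Tree: B1–B2, B2–B3, B1–B4

Every bag has size at most 2, so the width is 2 − 1 = 1 and tw(G) ≤ 1. Any graph with an edge has treewidth ≥ 1, and G has the edge 2–4. Hence tw(G) = 1 exactly.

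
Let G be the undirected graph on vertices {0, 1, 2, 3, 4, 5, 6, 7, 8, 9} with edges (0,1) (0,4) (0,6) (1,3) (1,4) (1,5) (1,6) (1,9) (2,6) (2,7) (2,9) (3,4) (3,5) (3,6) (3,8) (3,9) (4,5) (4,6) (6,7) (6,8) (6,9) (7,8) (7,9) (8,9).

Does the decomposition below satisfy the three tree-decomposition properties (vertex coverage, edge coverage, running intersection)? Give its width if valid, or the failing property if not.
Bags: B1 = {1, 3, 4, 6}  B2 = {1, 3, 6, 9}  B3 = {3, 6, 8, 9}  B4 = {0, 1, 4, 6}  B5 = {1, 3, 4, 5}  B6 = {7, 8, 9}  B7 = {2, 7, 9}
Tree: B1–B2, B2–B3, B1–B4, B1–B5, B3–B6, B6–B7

A tree decomposition must satisfy three properties: every vertex lies in some bag; for every edge, both endpoints lie together in some bag; and for every vertex, the bags containing it form a connected subtree. Here edge (6,7) lies in no bag, so the decomposition is invalid.

No — edge (6,7) lies in no bag.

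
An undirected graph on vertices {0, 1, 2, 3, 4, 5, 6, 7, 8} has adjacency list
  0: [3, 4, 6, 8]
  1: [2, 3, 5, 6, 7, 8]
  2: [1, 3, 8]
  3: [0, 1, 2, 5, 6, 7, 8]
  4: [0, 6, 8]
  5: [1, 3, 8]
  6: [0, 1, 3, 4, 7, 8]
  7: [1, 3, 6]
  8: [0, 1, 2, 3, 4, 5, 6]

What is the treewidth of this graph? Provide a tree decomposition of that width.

Each bag holds 4 vertices, so the decomposition has width 3, which upper-bounds the treewidth. For the lower bound, the 4 vertices {0, 3, 6, 8} are pairwise adjacent, and any tree decomposition puts a clique entirely inside one bag — forcing width ≥ 3. Therefore the treewidth is 3.

Treewidth 3.
Bags: B1 = {1, 3, 5, 8}  B2 = {1, 3, 6, 8}  B3 = {0, 3, 6, 8}  B4 = {0, 4, 6, 8}  B5 = {1, 3, 6, 7}  B6 = {1, 2, 3, 8}
Tree: B1–B2, B2–B3, B3–B4, B2–B5, B2–B6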